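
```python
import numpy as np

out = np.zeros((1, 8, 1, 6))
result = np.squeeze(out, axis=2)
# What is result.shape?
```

(1, 8, 6)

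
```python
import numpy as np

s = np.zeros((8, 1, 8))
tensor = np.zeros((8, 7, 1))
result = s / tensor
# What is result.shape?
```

(8, 7, 8)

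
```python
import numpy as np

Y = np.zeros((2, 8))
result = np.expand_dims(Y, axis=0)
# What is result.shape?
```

(1, 2, 8)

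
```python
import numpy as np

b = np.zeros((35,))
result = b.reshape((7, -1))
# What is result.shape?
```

(7, 5)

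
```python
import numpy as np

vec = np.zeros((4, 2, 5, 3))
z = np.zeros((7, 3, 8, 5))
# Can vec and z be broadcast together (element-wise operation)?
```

No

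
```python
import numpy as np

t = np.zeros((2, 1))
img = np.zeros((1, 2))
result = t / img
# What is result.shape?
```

(2, 2)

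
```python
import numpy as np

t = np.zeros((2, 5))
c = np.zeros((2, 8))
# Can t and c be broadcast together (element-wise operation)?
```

No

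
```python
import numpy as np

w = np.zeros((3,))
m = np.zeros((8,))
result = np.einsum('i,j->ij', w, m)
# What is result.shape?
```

(3, 8)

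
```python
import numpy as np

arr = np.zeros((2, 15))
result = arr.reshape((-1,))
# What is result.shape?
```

(30,)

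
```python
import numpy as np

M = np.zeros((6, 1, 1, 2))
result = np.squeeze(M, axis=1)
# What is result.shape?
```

(6, 1, 2)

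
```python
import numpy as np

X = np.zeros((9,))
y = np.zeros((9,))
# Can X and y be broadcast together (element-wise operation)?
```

Yes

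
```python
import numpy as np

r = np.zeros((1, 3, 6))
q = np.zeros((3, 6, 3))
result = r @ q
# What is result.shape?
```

(3, 3, 3)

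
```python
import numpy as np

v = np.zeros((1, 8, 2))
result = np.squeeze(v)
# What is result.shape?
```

(8, 2)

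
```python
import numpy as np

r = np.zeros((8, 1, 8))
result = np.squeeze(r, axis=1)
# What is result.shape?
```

(8, 8)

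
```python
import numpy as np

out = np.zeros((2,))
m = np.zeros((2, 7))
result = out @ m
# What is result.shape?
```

(7,)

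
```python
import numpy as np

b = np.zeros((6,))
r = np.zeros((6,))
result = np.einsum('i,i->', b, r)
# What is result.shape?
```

()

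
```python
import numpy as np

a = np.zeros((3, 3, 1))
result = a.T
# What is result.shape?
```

(1, 3, 3)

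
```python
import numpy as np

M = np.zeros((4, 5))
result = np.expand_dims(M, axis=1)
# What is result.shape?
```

(4, 1, 5)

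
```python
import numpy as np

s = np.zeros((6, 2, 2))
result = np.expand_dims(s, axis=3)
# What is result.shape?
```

(6, 2, 2, 1)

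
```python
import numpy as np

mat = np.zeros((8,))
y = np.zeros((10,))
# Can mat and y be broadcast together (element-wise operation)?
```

No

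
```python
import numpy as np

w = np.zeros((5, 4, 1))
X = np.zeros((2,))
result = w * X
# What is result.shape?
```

(5, 4, 2)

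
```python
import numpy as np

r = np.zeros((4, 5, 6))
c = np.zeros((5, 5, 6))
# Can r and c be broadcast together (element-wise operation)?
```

No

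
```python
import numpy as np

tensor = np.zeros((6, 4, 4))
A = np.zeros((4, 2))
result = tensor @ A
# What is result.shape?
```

(6, 4, 2)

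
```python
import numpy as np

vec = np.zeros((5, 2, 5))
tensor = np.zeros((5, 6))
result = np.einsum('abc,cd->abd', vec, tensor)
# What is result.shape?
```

(5, 2, 6)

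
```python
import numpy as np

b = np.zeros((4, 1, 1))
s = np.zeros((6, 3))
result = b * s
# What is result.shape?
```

(4, 6, 3)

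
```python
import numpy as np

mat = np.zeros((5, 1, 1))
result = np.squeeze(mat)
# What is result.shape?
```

(5,)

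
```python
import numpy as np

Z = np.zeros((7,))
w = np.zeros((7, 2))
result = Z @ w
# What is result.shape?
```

(2,)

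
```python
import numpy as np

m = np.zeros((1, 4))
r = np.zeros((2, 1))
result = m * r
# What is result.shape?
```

(2, 4)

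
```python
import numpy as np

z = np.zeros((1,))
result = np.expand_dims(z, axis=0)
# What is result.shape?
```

(1, 1)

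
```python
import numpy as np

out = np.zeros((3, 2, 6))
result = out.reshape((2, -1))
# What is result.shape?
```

(2, 18)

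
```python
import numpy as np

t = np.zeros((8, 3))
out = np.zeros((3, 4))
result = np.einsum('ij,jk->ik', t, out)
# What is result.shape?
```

(8, 4)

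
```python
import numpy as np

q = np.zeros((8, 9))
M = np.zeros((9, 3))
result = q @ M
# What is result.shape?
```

(8, 3)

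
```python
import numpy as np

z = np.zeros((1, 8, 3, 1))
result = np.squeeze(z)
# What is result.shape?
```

(8, 3)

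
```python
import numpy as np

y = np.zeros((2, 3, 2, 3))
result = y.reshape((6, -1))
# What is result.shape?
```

(6, 6)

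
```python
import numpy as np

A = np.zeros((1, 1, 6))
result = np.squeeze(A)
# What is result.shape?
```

(6,)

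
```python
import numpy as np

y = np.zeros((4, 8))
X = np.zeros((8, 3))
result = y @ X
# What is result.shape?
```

(4, 3)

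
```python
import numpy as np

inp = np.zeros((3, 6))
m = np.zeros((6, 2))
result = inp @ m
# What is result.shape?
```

(3, 2)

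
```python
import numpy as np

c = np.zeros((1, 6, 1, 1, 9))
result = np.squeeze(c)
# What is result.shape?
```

(6, 9)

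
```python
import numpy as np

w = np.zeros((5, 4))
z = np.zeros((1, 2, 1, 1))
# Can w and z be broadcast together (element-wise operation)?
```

Yes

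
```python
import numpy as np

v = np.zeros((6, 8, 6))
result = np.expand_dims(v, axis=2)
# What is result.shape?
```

(6, 8, 1, 6)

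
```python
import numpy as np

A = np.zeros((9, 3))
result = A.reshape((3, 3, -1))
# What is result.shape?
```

(3, 3, 3)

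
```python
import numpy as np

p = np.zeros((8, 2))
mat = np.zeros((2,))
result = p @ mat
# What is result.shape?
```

(8,)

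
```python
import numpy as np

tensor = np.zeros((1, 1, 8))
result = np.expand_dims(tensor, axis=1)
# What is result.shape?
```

(1, 1, 1, 8)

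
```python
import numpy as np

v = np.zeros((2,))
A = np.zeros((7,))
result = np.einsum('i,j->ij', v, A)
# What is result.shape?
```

(2, 7)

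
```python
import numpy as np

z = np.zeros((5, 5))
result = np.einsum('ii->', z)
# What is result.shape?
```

()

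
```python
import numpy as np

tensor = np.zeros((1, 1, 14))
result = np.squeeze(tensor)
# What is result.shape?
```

(14,)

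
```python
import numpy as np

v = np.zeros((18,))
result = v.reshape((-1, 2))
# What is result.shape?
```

(9, 2)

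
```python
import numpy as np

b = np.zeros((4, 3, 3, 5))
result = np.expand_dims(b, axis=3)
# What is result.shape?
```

(4, 3, 3, 1, 5)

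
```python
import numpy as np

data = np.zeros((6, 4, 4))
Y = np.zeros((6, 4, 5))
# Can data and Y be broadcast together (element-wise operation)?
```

No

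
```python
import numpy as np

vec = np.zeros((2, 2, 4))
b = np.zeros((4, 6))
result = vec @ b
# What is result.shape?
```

(2, 2, 6)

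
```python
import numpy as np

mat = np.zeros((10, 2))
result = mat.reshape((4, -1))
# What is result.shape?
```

(4, 5)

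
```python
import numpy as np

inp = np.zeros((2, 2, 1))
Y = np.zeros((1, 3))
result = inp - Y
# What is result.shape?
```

(2, 2, 3)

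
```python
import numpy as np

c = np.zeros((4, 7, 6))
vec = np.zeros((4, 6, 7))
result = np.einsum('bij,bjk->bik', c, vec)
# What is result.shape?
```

(4, 7, 7)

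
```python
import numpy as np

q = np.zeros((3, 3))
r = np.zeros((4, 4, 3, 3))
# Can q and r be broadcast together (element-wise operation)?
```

Yes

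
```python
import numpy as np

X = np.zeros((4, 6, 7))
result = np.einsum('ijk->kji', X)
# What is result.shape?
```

(7, 6, 4)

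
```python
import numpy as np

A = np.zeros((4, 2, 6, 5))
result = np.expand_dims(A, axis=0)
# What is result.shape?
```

(1, 4, 2, 6, 5)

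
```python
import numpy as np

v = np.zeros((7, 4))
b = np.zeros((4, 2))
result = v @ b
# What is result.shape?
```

(7, 2)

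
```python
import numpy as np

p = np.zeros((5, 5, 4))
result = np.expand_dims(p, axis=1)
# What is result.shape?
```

(5, 1, 5, 4)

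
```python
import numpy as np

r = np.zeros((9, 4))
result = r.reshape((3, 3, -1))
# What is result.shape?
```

(3, 3, 4)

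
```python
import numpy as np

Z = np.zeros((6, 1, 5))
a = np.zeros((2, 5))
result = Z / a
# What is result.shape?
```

(6, 2, 5)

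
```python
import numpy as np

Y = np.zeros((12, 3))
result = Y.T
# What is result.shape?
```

(3, 12)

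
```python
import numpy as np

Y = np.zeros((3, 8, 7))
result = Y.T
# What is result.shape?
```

(7, 8, 3)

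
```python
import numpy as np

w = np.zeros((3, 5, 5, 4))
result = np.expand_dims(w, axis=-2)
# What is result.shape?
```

(3, 5, 5, 1, 4)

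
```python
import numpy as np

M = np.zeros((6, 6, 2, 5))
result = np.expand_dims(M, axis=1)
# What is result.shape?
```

(6, 1, 6, 2, 5)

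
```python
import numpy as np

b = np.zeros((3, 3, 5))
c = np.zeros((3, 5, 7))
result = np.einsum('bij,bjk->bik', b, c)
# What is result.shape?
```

(3, 3, 7)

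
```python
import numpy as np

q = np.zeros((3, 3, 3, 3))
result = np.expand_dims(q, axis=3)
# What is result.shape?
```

(3, 3, 3, 1, 3)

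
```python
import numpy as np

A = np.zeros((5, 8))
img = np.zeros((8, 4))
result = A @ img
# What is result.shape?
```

(5, 4)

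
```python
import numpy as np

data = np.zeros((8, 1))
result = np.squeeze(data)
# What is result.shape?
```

(8,)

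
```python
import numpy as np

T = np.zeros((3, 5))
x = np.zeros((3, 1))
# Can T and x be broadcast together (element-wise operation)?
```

Yes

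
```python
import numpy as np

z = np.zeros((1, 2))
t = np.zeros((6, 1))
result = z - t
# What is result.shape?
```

(6, 2)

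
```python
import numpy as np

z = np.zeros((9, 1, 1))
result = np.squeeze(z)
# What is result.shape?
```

(9,)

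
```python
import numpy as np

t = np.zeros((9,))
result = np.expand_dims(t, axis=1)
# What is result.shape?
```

(9, 1)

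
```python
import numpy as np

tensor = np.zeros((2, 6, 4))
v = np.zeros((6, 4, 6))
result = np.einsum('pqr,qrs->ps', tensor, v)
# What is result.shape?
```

(2, 6)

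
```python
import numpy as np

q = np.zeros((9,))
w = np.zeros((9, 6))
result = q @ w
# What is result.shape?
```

(6,)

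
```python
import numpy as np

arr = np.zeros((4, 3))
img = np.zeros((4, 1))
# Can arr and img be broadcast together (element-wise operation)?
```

Yes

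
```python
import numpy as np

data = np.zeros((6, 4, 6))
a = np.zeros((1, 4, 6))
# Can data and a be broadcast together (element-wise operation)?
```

Yes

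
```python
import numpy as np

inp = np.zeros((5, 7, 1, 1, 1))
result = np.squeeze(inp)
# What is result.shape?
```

(5, 7)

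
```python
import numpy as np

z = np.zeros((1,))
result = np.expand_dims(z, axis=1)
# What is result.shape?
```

(1, 1)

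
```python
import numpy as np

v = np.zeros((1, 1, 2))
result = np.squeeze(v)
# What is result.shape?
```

(2,)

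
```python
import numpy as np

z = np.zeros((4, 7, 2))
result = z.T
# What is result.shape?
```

(2, 7, 4)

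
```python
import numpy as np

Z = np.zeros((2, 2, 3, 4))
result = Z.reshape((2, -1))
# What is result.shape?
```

(2, 24)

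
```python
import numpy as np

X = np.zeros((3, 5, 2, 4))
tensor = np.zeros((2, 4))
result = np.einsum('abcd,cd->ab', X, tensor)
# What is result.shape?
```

(3, 5)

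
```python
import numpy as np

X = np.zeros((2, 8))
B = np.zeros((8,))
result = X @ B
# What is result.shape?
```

(2,)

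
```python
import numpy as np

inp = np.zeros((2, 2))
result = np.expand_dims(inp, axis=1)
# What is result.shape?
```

(2, 1, 2)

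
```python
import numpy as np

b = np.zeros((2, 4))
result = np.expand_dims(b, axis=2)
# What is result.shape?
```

(2, 4, 1)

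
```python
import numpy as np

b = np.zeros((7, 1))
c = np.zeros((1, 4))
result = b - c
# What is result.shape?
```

(7, 4)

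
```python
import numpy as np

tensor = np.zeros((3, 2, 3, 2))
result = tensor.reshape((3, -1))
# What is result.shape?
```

(3, 12)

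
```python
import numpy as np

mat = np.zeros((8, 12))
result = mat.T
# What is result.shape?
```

(12, 8)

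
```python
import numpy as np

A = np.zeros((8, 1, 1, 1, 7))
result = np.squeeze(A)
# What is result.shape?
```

(8, 7)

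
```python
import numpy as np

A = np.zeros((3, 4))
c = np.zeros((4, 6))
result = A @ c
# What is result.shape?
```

(3, 6)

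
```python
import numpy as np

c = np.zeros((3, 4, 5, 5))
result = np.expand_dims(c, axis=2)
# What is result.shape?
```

(3, 4, 1, 5, 5)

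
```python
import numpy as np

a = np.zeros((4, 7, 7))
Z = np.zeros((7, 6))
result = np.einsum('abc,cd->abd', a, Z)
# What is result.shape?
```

(4, 7, 6)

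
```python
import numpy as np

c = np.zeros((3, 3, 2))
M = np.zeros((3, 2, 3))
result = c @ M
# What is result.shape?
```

(3, 3, 3)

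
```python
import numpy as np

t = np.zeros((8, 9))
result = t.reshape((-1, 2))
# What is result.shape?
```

(36, 2)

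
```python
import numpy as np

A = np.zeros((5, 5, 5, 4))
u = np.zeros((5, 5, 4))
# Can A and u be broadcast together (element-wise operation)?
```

Yes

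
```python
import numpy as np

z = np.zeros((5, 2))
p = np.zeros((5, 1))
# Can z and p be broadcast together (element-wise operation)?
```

Yes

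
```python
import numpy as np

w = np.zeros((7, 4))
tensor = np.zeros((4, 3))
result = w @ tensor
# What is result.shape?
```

(7, 3)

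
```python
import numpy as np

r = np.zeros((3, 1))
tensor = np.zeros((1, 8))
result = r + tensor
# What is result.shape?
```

(3, 8)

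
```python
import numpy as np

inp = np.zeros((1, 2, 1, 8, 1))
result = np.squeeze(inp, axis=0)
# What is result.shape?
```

(2, 1, 8, 1)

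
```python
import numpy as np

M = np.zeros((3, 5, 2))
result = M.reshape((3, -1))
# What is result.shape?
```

(3, 10)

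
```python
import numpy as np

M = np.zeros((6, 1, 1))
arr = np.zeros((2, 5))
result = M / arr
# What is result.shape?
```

(6, 2, 5)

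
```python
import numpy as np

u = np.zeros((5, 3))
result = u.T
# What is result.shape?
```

(3, 5)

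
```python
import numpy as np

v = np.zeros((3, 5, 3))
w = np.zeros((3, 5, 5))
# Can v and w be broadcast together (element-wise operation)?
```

No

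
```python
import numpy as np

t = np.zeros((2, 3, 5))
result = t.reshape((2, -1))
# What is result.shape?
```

(2, 15)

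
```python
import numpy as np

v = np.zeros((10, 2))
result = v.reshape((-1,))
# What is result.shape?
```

(20,)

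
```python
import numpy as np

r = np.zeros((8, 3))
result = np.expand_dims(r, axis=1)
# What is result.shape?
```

(8, 1, 3)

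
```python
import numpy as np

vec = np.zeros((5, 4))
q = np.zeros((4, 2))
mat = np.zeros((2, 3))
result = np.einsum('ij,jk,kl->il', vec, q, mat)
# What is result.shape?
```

(5, 3)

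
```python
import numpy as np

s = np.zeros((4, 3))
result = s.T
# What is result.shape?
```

(3, 4)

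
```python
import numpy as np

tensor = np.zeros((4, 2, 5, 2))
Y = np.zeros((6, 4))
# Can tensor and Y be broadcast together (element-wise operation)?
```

No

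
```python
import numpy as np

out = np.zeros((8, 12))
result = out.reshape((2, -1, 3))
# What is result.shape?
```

(2, 16, 3)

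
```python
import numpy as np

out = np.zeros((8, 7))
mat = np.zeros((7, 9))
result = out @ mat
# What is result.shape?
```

(8, 9)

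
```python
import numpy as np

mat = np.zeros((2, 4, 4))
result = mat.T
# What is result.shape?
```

(4, 4, 2)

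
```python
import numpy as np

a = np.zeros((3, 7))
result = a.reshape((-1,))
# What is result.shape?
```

(21,)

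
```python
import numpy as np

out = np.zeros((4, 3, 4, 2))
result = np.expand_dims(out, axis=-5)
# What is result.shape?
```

(1, 4, 3, 4, 2)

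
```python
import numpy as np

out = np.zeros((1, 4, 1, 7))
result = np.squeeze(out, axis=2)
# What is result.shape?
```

(1, 4, 7)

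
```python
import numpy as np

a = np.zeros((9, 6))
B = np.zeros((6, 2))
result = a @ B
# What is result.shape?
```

(9, 2)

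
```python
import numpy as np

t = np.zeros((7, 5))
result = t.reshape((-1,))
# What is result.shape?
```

(35,)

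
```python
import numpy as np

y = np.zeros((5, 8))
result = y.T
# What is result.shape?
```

(8, 5)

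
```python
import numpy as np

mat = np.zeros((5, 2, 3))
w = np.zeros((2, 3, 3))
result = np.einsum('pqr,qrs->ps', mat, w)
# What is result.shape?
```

(5, 3)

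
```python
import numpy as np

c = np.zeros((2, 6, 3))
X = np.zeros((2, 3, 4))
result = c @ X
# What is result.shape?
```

(2, 6, 4)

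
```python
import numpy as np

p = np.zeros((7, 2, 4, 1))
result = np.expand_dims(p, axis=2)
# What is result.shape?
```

(7, 2, 1, 4, 1)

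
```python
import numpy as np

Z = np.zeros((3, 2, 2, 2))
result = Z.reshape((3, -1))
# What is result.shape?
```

(3, 8)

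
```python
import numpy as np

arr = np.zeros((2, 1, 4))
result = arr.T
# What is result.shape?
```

(4, 1, 2)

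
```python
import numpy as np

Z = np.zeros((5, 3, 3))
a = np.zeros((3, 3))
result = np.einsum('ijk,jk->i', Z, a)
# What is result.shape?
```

(5,)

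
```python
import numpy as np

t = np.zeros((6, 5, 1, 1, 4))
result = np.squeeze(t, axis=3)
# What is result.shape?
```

(6, 5, 1, 4)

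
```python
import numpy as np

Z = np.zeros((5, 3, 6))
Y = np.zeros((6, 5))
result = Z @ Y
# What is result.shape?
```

(5, 3, 5)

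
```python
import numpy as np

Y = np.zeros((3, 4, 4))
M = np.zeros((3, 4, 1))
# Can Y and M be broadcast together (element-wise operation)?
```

Yes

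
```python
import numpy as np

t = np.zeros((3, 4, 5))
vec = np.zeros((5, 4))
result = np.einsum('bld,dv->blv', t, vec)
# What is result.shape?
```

(3, 4, 4)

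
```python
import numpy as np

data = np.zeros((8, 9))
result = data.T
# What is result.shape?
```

(9, 8)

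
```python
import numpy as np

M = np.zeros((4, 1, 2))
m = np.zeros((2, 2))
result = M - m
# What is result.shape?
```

(4, 2, 2)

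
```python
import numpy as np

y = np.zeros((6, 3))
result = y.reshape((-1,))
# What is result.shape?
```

(18,)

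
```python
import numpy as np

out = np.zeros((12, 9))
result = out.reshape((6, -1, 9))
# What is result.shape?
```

(6, 2, 9)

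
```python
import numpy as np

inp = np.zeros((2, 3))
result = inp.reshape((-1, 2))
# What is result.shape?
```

(3, 2)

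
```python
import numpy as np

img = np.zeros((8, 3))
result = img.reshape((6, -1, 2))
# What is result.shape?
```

(6, 2, 2)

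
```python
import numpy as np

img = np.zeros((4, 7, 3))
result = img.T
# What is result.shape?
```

(3, 7, 4)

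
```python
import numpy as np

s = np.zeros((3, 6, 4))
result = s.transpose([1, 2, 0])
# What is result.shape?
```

(6, 4, 3)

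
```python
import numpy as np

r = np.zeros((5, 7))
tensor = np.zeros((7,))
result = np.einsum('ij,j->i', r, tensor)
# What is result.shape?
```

(5,)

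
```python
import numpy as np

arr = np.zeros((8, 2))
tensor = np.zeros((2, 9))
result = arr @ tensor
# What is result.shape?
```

(8, 9)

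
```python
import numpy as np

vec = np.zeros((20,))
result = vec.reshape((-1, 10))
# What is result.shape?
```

(2, 10)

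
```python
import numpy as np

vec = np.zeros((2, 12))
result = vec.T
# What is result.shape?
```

(12, 2)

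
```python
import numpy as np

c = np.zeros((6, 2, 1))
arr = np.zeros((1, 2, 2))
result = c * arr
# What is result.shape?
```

(6, 2, 2)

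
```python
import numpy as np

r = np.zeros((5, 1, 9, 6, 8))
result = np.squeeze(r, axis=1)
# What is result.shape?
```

(5, 9, 6, 8)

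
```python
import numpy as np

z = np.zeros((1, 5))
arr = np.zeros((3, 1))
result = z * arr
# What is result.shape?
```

(3, 5)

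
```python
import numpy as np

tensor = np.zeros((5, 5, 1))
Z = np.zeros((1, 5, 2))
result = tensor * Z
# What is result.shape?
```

(5, 5, 2)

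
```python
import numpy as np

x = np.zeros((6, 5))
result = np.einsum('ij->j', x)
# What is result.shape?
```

(5,)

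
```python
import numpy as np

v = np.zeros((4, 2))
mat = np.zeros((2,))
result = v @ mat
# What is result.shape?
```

(4,)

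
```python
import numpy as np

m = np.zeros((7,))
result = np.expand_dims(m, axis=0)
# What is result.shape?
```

(1, 7)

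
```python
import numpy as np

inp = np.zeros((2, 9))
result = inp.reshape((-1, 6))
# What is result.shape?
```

(3, 6)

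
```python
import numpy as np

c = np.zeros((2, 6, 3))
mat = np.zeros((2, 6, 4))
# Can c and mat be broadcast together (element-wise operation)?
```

No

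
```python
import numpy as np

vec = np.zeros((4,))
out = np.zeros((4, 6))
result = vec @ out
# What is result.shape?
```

(6,)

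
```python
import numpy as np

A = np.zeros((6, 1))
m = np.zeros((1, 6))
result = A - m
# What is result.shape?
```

(6, 6)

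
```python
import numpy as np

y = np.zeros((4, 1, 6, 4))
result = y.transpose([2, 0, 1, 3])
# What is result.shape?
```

(6, 4, 1, 4)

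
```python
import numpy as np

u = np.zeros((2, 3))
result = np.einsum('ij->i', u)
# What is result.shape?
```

(2,)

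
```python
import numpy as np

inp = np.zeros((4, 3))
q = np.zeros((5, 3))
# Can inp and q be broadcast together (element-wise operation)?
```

No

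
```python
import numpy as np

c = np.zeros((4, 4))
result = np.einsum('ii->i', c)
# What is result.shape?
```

(4,)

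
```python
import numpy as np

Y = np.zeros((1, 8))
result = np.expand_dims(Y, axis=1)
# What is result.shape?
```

(1, 1, 8)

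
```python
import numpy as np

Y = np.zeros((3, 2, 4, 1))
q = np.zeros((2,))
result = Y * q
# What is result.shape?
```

(3, 2, 4, 2)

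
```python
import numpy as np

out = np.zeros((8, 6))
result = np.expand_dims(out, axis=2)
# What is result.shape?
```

(8, 6, 1)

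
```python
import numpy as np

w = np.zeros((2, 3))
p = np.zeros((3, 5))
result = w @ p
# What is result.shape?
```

(2, 5)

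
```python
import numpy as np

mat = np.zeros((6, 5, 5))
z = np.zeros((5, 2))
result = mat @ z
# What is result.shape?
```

(6, 5, 2)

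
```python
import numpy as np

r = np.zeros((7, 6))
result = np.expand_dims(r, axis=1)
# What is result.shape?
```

(7, 1, 6)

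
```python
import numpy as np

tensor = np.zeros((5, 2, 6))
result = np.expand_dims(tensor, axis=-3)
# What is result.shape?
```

(5, 1, 2, 6)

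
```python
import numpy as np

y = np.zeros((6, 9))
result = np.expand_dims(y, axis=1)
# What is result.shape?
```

(6, 1, 9)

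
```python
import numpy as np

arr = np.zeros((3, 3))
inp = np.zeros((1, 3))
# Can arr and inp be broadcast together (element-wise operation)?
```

Yes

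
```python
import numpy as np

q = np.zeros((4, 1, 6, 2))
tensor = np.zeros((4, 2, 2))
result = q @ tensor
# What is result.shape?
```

(4, 4, 6, 2)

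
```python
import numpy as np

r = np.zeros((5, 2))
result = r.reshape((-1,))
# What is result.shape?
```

(10,)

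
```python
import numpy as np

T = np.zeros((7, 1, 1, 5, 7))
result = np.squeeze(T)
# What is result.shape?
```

(7, 5, 7)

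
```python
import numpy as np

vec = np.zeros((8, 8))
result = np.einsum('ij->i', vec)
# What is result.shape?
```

(8,)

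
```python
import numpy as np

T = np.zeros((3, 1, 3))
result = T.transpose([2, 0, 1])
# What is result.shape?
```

(3, 3, 1)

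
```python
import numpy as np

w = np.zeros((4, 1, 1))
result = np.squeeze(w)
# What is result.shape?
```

(4,)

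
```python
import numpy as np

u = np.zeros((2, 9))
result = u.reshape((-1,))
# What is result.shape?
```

(18,)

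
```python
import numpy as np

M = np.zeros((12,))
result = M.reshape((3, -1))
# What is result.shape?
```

(3, 4)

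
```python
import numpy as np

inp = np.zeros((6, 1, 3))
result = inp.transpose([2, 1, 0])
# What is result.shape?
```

(3, 1, 6)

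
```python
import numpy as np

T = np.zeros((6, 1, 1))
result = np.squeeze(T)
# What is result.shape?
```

(6,)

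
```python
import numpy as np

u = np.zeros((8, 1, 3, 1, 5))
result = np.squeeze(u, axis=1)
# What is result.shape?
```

(8, 3, 1, 5)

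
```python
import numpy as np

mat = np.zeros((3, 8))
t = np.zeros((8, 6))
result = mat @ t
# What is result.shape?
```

(3, 6)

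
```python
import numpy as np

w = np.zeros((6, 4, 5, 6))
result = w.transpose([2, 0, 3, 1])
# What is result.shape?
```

(5, 6, 6, 4)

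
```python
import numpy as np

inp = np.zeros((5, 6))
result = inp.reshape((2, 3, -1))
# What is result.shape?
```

(2, 3, 5)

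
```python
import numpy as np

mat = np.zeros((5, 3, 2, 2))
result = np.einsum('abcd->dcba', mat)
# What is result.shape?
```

(2, 2, 3, 5)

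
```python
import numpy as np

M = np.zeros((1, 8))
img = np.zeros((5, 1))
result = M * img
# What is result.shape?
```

(5, 8)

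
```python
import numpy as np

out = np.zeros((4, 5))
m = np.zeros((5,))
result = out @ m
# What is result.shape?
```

(4,)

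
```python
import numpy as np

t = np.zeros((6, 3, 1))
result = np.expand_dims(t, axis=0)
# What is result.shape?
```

(1, 6, 3, 1)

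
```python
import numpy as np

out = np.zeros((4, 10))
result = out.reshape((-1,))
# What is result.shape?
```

(40,)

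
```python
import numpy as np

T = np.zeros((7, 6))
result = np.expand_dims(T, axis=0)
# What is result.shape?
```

(1, 7, 6)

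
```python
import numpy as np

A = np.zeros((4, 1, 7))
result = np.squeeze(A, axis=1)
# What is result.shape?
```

(4, 7)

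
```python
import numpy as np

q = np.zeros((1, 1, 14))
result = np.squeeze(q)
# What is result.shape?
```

(14,)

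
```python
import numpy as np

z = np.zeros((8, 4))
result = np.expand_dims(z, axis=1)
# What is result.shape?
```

(8, 1, 4)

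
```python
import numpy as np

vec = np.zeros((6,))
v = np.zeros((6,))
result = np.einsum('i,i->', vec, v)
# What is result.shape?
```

()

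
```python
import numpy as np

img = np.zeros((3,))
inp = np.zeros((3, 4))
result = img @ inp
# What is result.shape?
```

(4,)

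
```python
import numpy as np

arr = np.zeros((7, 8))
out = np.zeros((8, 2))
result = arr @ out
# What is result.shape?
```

(7, 2)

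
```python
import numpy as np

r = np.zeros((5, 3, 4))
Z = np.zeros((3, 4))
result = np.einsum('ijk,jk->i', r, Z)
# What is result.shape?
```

(5,)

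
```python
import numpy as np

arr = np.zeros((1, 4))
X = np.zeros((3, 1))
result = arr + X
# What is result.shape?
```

(3, 4)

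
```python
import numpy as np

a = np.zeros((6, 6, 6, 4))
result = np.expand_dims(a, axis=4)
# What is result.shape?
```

(6, 6, 6, 4, 1)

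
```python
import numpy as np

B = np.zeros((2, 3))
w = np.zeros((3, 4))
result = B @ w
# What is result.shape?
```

(2, 4)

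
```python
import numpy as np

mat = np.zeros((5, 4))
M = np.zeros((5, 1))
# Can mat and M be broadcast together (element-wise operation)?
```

Yes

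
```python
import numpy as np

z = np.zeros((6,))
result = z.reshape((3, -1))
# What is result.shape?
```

(3, 2)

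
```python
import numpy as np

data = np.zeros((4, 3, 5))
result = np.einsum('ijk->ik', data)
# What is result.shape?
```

(4, 5)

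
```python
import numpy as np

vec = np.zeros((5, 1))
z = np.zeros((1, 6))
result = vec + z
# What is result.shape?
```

(5, 6)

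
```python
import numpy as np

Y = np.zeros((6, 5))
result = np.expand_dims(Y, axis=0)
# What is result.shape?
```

(1, 6, 5)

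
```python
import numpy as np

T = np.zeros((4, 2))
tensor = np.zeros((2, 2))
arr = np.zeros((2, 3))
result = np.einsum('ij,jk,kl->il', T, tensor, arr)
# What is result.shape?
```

(4, 3)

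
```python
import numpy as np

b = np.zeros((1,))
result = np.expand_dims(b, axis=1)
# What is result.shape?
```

(1, 1)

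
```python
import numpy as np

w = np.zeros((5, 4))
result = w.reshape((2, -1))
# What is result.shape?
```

(2, 10)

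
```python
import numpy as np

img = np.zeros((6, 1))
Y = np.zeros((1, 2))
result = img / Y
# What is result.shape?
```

(6, 2)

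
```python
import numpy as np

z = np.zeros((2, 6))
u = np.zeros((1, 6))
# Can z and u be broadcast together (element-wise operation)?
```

Yes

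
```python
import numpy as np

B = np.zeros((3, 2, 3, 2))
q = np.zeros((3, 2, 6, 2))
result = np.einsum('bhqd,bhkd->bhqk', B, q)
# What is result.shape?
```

(3, 2, 3, 6)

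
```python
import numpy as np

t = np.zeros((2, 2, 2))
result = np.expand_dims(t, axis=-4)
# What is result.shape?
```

(1, 2, 2, 2)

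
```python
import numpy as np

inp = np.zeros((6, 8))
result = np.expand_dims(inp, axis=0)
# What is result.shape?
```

(1, 6, 8)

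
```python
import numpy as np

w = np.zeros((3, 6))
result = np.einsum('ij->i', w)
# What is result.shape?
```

(3,)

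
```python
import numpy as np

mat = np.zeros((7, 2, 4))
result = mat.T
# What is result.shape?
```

(4, 2, 7)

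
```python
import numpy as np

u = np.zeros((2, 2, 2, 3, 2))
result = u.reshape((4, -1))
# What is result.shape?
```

(4, 12)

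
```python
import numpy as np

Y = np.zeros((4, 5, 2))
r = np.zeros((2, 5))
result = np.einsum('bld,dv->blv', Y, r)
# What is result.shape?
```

(4, 5, 5)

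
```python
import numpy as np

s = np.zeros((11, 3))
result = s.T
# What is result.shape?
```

(3, 11)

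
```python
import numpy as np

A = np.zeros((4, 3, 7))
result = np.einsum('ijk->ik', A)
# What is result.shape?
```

(4, 7)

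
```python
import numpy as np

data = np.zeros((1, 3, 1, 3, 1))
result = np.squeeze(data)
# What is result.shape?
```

(3, 3)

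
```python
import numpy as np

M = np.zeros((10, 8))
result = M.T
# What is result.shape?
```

(8, 10)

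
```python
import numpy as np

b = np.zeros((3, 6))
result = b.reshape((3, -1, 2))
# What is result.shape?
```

(3, 3, 2)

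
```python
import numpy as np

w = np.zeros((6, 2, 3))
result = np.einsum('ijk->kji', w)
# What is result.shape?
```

(3, 2, 6)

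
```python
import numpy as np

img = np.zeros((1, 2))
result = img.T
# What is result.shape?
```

(2, 1)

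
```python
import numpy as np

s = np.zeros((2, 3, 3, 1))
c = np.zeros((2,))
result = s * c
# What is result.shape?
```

(2, 3, 3, 2)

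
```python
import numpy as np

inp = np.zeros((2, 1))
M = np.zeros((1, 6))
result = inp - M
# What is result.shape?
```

(2, 6)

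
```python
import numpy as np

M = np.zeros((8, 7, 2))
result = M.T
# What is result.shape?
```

(2, 7, 8)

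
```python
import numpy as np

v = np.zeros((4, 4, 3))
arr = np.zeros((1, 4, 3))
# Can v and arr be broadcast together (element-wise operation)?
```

Yes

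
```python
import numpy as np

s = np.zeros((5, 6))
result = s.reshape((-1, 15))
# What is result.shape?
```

(2, 15)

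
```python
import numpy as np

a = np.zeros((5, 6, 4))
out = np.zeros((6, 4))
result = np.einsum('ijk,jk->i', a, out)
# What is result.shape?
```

(5,)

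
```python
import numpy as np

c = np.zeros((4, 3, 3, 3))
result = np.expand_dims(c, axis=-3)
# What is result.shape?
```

(4, 3, 1, 3, 3)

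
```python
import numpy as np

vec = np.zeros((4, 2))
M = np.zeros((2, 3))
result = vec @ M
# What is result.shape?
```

(4, 3)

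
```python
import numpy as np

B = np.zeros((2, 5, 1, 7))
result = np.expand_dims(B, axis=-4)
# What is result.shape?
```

(2, 1, 5, 1, 7)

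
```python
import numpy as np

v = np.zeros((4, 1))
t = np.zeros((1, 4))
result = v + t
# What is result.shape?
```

(4, 4)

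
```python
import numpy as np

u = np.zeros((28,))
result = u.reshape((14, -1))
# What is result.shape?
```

(14, 2)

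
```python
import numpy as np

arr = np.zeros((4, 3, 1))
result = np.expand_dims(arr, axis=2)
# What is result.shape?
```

(4, 3, 1, 1)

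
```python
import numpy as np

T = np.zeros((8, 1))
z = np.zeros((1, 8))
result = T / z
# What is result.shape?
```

(8, 8)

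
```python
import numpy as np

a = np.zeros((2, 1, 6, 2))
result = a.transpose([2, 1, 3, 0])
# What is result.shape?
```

(6, 1, 2, 2)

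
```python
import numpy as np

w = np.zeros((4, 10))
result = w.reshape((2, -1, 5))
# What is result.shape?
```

(2, 4, 5)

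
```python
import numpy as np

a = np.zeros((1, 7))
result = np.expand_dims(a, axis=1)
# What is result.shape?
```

(1, 1, 7)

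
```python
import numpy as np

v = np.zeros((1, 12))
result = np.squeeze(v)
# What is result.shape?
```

(12,)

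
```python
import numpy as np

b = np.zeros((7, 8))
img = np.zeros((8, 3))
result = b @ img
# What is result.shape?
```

(7, 3)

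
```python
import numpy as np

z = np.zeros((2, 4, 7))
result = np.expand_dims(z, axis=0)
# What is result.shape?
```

(1, 2, 4, 7)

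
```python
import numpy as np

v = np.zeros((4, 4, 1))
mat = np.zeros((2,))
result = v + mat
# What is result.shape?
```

(4, 4, 2)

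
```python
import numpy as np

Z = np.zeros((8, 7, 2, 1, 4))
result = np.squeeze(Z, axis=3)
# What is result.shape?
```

(8, 7, 2, 4)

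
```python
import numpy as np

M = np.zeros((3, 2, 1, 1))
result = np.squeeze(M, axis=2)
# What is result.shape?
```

(3, 2, 1)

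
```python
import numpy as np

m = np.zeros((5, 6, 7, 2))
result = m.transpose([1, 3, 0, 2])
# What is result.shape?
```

(6, 2, 5, 7)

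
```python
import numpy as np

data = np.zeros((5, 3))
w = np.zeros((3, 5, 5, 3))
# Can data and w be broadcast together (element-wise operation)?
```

Yes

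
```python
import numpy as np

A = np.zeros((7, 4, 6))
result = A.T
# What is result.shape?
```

(6, 4, 7)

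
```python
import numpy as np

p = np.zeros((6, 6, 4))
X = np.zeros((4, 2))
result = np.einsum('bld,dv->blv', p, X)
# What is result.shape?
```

(6, 6, 2)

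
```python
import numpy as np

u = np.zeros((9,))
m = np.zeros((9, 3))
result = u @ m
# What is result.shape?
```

(3,)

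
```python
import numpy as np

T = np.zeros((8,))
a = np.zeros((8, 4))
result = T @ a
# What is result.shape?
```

(4,)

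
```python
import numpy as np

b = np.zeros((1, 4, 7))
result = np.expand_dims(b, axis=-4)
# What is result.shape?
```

(1, 1, 4, 7)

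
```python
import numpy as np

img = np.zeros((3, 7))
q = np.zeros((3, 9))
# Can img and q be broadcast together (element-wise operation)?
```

No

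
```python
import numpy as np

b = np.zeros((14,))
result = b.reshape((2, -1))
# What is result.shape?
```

(2, 7)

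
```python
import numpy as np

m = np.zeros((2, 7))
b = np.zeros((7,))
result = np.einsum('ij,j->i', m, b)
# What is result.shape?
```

(2,)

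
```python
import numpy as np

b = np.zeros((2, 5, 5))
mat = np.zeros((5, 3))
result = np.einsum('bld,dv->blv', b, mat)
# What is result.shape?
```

(2, 5, 3)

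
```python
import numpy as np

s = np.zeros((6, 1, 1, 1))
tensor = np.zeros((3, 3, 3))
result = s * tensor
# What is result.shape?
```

(6, 3, 3, 3)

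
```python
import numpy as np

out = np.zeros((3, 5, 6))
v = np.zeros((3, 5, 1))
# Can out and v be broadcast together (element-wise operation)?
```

Yes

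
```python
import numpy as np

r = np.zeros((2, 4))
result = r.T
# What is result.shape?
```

(4, 2)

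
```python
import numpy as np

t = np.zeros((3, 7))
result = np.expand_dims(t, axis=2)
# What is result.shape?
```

(3, 7, 1)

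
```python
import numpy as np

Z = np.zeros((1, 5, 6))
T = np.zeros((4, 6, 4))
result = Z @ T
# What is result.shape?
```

(4, 5, 4)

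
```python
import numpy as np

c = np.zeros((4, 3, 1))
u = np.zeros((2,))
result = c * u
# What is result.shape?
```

(4, 3, 2)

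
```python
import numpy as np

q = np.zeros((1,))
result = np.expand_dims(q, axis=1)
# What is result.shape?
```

(1, 1)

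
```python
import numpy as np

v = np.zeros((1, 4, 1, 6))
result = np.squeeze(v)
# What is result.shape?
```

(4, 6)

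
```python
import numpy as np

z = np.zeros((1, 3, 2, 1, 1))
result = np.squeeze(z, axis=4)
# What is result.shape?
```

(1, 3, 2, 1)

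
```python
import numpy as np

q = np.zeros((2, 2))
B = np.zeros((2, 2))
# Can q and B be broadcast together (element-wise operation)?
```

Yes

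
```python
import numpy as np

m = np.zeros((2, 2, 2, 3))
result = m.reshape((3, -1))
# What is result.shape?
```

(3, 8)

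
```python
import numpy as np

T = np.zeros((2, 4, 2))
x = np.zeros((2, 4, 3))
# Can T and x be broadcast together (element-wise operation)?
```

No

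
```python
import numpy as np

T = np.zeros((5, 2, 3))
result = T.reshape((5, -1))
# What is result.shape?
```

(5, 6)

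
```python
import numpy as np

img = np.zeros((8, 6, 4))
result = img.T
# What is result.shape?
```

(4, 6, 8)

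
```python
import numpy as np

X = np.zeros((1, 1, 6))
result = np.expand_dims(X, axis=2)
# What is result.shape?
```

(1, 1, 1, 6)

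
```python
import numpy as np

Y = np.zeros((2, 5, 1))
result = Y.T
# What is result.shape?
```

(1, 5, 2)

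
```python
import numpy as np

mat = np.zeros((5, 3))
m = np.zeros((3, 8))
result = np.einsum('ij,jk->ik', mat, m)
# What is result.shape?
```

(5, 8)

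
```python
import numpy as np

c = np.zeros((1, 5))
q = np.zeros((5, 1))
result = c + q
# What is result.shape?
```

(5, 5)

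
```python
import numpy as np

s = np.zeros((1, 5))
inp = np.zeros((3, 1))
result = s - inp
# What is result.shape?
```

(3, 5)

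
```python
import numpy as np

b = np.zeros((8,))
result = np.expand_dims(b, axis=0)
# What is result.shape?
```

(1, 8)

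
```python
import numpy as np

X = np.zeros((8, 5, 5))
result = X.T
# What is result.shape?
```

(5, 5, 8)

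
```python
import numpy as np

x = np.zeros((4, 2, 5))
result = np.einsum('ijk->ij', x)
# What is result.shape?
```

(4, 2)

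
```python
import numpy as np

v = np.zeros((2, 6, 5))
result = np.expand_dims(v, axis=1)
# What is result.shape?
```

(2, 1, 6, 5)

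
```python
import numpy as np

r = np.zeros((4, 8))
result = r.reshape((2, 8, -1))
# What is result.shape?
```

(2, 8, 2)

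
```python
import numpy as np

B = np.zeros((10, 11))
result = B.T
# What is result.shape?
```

(11, 10)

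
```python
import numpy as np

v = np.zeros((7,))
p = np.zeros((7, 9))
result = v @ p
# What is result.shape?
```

(9,)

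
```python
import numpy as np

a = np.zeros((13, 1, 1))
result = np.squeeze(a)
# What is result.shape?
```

(13,)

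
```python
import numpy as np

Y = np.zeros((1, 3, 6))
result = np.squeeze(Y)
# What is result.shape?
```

(3, 6)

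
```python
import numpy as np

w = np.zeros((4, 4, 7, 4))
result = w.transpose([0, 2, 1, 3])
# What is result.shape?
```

(4, 7, 4, 4)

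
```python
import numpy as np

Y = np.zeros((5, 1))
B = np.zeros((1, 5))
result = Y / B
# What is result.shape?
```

(5, 5)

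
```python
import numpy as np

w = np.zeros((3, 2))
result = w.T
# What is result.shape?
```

(2, 3)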